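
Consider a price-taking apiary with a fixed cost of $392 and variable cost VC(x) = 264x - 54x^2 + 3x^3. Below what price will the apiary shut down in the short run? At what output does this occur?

$21 per unit, at x = 9

The firm shuts down when price falls below the minimum of average variable cost. AVC = VC/x = 264 - 54x + 3x^2.
dAVC/dx = -54 + 6x = 0 gives x = 9. min AVC = 264 - 54·9 + 3·9^2 = 21.
So the shutdown price is $21.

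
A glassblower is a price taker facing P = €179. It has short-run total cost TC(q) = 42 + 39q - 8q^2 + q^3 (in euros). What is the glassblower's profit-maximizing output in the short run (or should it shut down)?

Produce at q = 10

Strip out fixed cost: VC = 39q - 8q^2 + q^3. Then AVC = 39 - 8q + q^2 and MC = 39 - 16q + 3q^2.
AVC hits its minimum where MC = AVC, at q = 4, giving min AVC = 39 - 8·4 + 4^2 = €23.
P = €179 exceeds min AVC = €23, so the firm stays open.
Set P = MC: 179 = 39 - 16q + 3q^2 → -140 - 16q + 3q^2 = 0. The roots are q = -14/3 and q = 10; the profit-maximizing output is on the rising part of MC, so q* = 10.
Check: AVC at q = 10 is €59 ≤ P, so revenue covers variable cost.
Profit = P·q − TC = 179·10 − 632 = €1158.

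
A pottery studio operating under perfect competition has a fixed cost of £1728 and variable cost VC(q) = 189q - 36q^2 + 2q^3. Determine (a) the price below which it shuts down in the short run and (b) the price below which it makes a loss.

Shutdown price = £27; break-even price = £189

AVC = 189 - 36q + 2q^2; minimized at q = 9, giving min AVC = £27. That is the shutdown price.
ATC = 1728/q + 189 - 36q + 2q^2. Setting dATC/dq = −1728/q^2 − 36 + 4q = 0 gives q = 12 (since 4·12^3 − 36·12^2 = 1728).
min ATC = 1728/12 + 189 − 36·12 + 2·12^2 = £189. That is the break-even price.
Between these two prices the firm operates at a loss; above £189 it earns a profit.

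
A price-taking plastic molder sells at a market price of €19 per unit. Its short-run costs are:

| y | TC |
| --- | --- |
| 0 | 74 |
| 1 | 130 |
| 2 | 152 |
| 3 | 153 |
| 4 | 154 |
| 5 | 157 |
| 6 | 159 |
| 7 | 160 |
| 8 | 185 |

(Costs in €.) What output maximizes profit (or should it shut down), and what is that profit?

Compute π = P·y − TC at each output: y=0: -74; y=1: -111; y=2: -114; y=3: -96; y=4: -78; y=5: -62; y=6: -45; y=7: -27; y=8: -33.
Profit is maximized at y = 7. AVC there is 86/7 = €12.29 ≤ P, so producing beats shutting down (which would give -€74).

y = 7; profit = -€27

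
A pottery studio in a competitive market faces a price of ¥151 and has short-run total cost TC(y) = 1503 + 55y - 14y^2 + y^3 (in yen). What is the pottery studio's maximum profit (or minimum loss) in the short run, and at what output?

AVC = 55 - 14y + y^2; min AVC = ¥6 at y = 7. Since P = ¥151 ≥ min AVC, the firm produces.
MC = 55 - 28y + 3y^2. Setting P = MC and taking the root on the rising branch gives y* = 12.
TR = 151·12 = 1812. TC = 1503 + 372 = 1875. Profit = 1812 − 1875 = -¥63.
That loss of ¥63 beats the ¥1503 the firm would lose by shutting down; producing recovers ¥1440 of fixed cost.

Profit = -¥63 at y = 12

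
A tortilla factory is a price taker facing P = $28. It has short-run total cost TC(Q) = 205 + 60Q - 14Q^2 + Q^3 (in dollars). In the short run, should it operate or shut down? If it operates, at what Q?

Produce at Q = 8

From TC, MC = TC'(Q) = 60 - 28Q + 3Q^2 and AVC = VC/Q = 60 - 14Q + Q^2.
The AVC parabola has its vertex at Q = 14/2 = 7, where AVC = 60 - 14·7 + 7^2 = $11.
P = $28 exceeds min AVC = $11, so the firm stays open.
P = MC gives 32 - 28Q + 3Q^2 = 0, with roots 4/3 and 8. Take the larger (rising MC): Q* = 8.
Check: AVC at Q = 8 is $12 ≤ P, so revenue covers variable cost.
Profit = P·Q − TC = 28·8 − 301 = -$77, a loss, but smaller than the $205 fixed cost the firm would lose by shutting down.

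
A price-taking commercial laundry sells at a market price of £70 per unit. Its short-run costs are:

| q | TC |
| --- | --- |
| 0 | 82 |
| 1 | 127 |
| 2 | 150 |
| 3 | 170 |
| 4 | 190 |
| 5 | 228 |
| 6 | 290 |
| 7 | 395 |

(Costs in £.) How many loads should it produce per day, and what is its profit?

Profit at each row (π = 70q − TC): q=0: -82; q=1: -57; q=2: -10; q=3: 40; q=4: 90; q=5: 122; q=6: 130; q=7: 95.
Profit is maximized at q = 6. AVC there is 208/6 = £34.67 ≤ P, so producing beats shutting down (which would give -£82).

q = 6; profit = £130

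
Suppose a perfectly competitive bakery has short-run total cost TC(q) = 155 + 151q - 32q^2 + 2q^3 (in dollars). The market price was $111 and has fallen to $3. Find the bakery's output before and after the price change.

Output falls from 10 to 0 (the firm shuts down)

MC = 151 - 64q + 6q^2; the shutdown threshold is min AVC = $23 (at q = 8).
At P = $111 ≥ min AVC, set P = MC on the rising branch: q = 10.
At P = $3 < min AVC = $23, price no longer covers variable cost at any output, so the firm shuts down: q = 0.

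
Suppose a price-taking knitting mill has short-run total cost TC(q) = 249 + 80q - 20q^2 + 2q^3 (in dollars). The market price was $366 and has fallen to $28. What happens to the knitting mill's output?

Output falls from 11 to 0 (the firm shuts down)

AVC = 80 - 20q + 2q^2, minimized at q = 5 where min AVC = $30. MC = 80 - 40q + 6q^2.
At P = $366 ≥ min AVC, set P = MC on the rising branch: q = 11.
At P = $28 < min AVC = $30, price no longer covers variable cost at any output, so the firm shuts down: q = 0.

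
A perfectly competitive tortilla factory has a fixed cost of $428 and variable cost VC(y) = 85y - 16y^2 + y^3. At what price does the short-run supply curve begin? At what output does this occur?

$21 per unit, at y = 8

The firm shuts down when price falls below the minimum of average variable cost. AVC = VC/y = 85 - 16y + y^2.
At the minimum of AVC, MC = AVC. MC = 85 - 32y + 3y^2; setting MC = AVC gives 2y^2 - 16y = 0, so y = 8. min AVC = 21.
For P < $21 the firm produces nothing.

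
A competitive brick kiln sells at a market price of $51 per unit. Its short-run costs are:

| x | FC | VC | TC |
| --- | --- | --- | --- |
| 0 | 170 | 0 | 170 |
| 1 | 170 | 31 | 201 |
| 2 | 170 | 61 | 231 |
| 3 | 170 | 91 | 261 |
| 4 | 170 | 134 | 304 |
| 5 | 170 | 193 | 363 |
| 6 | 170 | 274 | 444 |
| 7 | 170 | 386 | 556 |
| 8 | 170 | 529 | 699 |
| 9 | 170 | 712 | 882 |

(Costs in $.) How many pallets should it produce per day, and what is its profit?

Compute π = P·x − TC at each output: x=0: -170; x=1: -150; x=2: -129; x=3: -108; x=4: -100; x=5: -108; x=6: -138; x=7: -199; x=8: -291; x=9: -423.
Profit is maximized at x = 4. AVC there is 134/4 = $33.50 ≤ P, so producing beats shutting down (which would give -$170).

x = 4; profit = -$100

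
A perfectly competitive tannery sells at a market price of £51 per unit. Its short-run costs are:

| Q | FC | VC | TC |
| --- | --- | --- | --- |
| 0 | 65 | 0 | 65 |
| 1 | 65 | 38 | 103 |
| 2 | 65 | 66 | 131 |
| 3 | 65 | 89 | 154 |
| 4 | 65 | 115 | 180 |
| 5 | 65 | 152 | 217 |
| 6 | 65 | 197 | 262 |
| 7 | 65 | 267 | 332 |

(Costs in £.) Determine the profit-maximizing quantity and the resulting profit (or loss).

Tabulate TR − TC: Q=0: -65; Q=1: -52; Q=2: -29; Q=3: -1; Q=4: 24; Q=5: 38; Q=6: 44; Q=7: 25.
Profit is maximized at Q = 6. AVC there is 197/6 = £32.83 ≤ P, so producing beats shutting down (which would give -£65).

Q = 6; profit = £44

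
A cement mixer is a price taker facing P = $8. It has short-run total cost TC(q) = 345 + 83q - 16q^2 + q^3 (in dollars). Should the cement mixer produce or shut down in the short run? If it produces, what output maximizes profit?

Strip out fixed cost: VC = 83q - 16q^2 + q^3. Then AVC = 83 - 16q + q^2 and MC = 83 - 32q + 3q^2.
AVC hits its minimum where MC = AVC, at q = 8, giving min AVC = 83 - 16·8 + 8^2 = $19.
P = $8 lies below min AVC = $19; no output level covers variable cost.
The firm minimizes its loss by shutting down and losing only its fixed cost of $345.

Shut down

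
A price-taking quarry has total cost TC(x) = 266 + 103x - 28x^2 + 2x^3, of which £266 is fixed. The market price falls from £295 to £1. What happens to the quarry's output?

Output falls from 12 to 0 (the firm shuts down)

AVC = 103 - 28x + 2x^2, minimized at x = 7 where min AVC = £5. MC = 103 - 56x + 6x^2.
At P = £295 ≥ min AVC, set P = MC on the rising branch: x = 12.
At P = £1 < min AVC = £5, price no longer covers variable cost at any output, so the firm shuts down: x = 0.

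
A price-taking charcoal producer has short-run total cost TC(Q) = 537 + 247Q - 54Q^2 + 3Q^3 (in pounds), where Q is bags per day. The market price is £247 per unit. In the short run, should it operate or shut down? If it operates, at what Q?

Produce at Q = 12

Strip out fixed cost: VC = 247Q - 54Q^2 + 3Q^3. Then AVC = 247 - 54Q + 3Q^2 and MC = 247 - 108Q + 9Q^2.
The AVC parabola has its vertex at Q = 54/6 = 9, where AVC = 247 - 54·9 + 3·9^2 = £4.
Because £247 ≥ £4, revenue can cover variable cost; the firm operates.
Set P = MC: 247 = 247 - 108Q + 9Q^2 → -108Q + 9Q^2 = 0. The roots are Q = 0 and Q = 12; the profit-maximizing output is on the rising part of MC, so Q* = 12.
Check: AVC at Q = 12 is £31 ≤ P, so revenue covers variable cost.
Profit = P·Q − TC = 247·12 − 909 = £2055.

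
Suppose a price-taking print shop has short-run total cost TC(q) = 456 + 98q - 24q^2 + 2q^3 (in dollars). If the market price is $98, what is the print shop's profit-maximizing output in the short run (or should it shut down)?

Produce at q = 8

Strip out fixed cost: VC = 98q - 24q^2 + 2q^3. Then AVC = 98 - 24q + 2q^2 and MC = 98 - 48q + 6q^2.
AVC hits its minimum where MC = AVC, at q = 6, giving min AVC = 98 - 24·6 + 2·6^2 = $26.
Since P = $98 ≥ min AVC = $26, price covers variable cost and the firm should produce.
P = MC gives -48q + 6q^2 = 0, with roots 0 and 8. Take the larger (rising MC): q* = 8.
Check: AVC at q = 8 is $34 ≤ P, so revenue covers variable cost.
Profit = P·q − TC = 98·8 − 728 = $56.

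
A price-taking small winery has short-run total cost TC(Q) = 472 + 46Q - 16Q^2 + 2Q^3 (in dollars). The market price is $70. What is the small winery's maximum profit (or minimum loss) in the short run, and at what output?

AVC = 46 - 16Q + 2Q^2; min AVC = $14 at Q = 4. Since P = $70 ≥ min AVC, the firm produces.
With MC = 46 - 32Q + 6Q^2, P = MC on the upward-sloping part at Q* = 6.
TR = 70·6 = 420. TC = 472 + 132 = 604. Profit = 420 − 604 = -$184.
Shutting down would mean losing the fixed cost of $472, so operating at a loss of $184 is better by $288.

Profit = -$184 at Q = 6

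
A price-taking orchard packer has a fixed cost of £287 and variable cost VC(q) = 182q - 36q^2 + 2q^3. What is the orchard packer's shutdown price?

The firm shuts down when price falls below the minimum of average variable cost. AVC = VC/q = 182 - 36q + 2q^2.
At the minimum of AVC, MC = AVC. MC = 182 - 72q + 6q^2; setting MC = AVC gives 4q^2 - 36q = 0, so q = 9. min AVC = 20.
So the shutdown price is £20.

£20 per unit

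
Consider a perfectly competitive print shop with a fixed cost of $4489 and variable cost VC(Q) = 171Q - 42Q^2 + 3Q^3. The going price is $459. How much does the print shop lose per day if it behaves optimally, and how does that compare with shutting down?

Profit = -$169 at Q = 12

AVC = 171 - 42Q + 3Q^2 has its minimum $24 at Q = 7; price $459 clears that bar, so the firm operates.
With MC = 171 - 84Q + 9Q^2, P = MC on the upward-sloping part at Q* = 12.
TR = 459·12 = 5508. TC = 4489 + 1188 = 5677. Profit = 5508 − 5677 = -$169.
That loss of $169 beats the $4489 the firm would lose by shutting down; producing recovers $4320 of fixed cost.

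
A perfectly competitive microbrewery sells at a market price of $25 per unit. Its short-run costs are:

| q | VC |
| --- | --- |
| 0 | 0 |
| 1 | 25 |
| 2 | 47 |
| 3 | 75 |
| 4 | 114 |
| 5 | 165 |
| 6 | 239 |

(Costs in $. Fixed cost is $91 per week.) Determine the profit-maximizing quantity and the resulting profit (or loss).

q = 2; profit = -$88

Tabulate TR − TC: q=0: -91; q=1: -91; q=2: -88; q=3: -91; q=4: -105; q=5: -131; q=6: -180.
Profit is maximized at q = 2. AVC there is 47/2 = $23.50 ≤ P, so producing beats shutting down (which would give -$91).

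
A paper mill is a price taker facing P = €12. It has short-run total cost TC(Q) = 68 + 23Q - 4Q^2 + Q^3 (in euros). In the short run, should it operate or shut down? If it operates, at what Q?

Variable cost is VC = 23Q - 4Q^2 + Q^3, so AVC = VC/Q = 23 - 4Q + Q^2 and MC = dTC/dQ = 23 - 8Q + 3Q^2.
AVC hits its minimum where MC = AVC, at Q = 2, giving min AVC = 23 - 4·2 + 2^2 = €19.
P = €12 lies below min AVC = €19; no output level covers variable cost.
The firm minimizes its loss by shutting down and losing only its fixed cost of €68.

Shut down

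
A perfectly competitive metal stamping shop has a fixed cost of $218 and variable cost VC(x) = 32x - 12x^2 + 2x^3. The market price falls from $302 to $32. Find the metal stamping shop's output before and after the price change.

Output falls from 9 to 4

AVC = 32 - 12x + 2x^2, minimized at x = 3 where min AVC = $14. MC = 32 - 24x + 6x^2.
At P = $302 ≥ min AVC, set P = MC on the rising branch: x = 9.
At P = $32 ≥ min AVC, set P = MC: x = 4. The firm stays open but cuts output.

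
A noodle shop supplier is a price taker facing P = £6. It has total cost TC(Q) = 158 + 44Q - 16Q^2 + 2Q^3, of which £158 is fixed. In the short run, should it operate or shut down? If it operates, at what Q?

Variable cost is VC = 44Q - 16Q^2 + 2Q^3, so AVC = VC/Q = 44 - 16Q + 2Q^2 and MC = dTC/dQ = 44 - 32Q + 6Q^2.
AVC is minimized where dAVC/dQ = -16 + 4Q = 0, at Q = 4; min AVC = 44 - 16·4 + 2·4^2 = £12.
Since P = £6 < min AVC = £12, price fails to cover variable cost at any output.
The firm minimizes its loss by shutting down and losing only its fixed cost of £158.

Shut down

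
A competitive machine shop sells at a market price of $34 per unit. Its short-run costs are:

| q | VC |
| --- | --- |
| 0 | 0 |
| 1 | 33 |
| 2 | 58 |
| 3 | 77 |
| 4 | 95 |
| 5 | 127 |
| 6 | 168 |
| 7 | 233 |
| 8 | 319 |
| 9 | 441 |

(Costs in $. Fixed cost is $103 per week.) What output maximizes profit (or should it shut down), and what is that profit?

Tabulate TR − TC: q=0: -103; q=1: -102; q=2: -93; q=3: -78; q=4: -62; q=5: -60; q=6: -67; q=7: -98; q=8: -150; q=9: -238.
Profit is maximized at q = 5. AVC there is 127/5 = $25.40 ≤ P, so producing beats shutting down (which would give -$103).

q = 5; profit = -$60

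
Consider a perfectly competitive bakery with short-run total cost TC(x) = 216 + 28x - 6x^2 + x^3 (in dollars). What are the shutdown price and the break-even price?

Shutdown price = $19; break-even price = $64

AVC = 28 - 6x + x^2; minimized at x = 3, giving min AVC = $19. That is the shutdown price.
ATC = 216/x + 28 - 6x + x^2. Setting dATC/dx = −216/x^2 − 6 + 2x = 0 gives x = 6 (since 2·6^3 − 6·6^2 = 216).
min ATC = 216/6 + 28 − 6·6 + 6^2 = $64. That is the break-even price.
Between these two prices the firm operates at a loss; above $64 it earns a profit.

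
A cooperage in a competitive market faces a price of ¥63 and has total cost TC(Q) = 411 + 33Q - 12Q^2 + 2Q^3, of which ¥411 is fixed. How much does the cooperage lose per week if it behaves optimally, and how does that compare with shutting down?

Profit = -¥211 at Q = 5

AVC = 33 - 12Q + 2Q^2 has its minimum ¥15 at Q = 3; price ¥63 clears that bar, so the firm operates.
MC = 33 - 24Q + 6Q^2. Setting P = MC and taking the root on the rising branch gives Q* = 5.
TR = 63·5 = 315. TC = 411 + 115 = 526. Profit = 315 − 526 = -¥211.
By producing, the firm covers all variable cost plus ¥200 of fixed cost; shutting down would lose the full ¥411.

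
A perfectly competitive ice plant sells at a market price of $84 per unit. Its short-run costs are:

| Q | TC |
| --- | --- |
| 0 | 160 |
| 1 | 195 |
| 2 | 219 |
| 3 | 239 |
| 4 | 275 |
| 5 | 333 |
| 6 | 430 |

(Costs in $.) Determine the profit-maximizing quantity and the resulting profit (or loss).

Compute π = P·Q − TC at each output: Q=0: -160; Q=1: -111; Q=2: -51; Q=3: 13; Q=4: 61; Q=5: 87; Q=6: 74.
Profit is maximized at Q = 5. AVC there is 173/5 = $34.60 ≤ P, so producing beats shutting down (which would give -$160).

Q = 5; profit = $87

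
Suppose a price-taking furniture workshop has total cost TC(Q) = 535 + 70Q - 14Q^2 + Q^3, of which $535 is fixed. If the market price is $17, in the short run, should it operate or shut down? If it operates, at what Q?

Shut down

From TC, MC = TC'(Q) = 70 - 28Q + 3Q^2 and AVC = VC/Q = 70 - 14Q + Q^2.
AVC hits its minimum where MC = AVC, at Q = 7, giving min AVC = 70 - 14·7 + 7^2 = $21.
Since P = $17 < min AVC = $21, price fails to cover variable cost at any output.
Shutting down limits the loss to fixed cost, $535.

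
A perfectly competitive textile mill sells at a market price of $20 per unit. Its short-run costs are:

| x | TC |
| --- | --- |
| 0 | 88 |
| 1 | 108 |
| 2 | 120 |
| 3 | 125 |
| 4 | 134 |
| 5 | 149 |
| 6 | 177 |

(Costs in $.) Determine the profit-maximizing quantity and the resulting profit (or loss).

Profit at each row (π = 20x − TC): x=0: -88; x=1: -88; x=2: -80; x=3: -65; x=4: -54; x=5: -49; x=6: -57.
Profit is maximized at x = 5. AVC there is 61/5 = $12.20 ≤ P, so producing beats shutting down (which would give -$88).

x = 5; profit = -$49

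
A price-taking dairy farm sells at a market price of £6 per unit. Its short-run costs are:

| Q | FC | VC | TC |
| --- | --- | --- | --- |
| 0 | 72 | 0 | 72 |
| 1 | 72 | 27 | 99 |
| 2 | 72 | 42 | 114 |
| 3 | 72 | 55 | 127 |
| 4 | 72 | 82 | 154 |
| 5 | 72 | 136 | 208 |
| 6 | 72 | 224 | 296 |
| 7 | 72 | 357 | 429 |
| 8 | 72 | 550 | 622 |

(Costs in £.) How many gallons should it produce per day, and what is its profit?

Tabulate TR − TC: Q=0: -72; Q=1: -93; Q=2: -102; Q=3: -109; Q=4: -130; Q=5: -178; Q=6: -260; Q=7: -387; Q=8: -574.
Profit is highest at Q = 0. Equivalently, the lowest AVC in the table is 55/3 ≈ £18.33 at Q = 3, and P = £6 falls below it — price never covers variable cost, so the firm shuts down and loses only its fixed cost.

Q = 0 (shut down); profit = -£72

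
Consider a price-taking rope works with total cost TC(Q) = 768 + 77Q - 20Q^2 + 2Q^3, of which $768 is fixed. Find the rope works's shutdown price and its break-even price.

Shutdown price = $27; break-even price = $141

AVC = 77 - 20Q + 2Q^2; minimized at Q = 5, giving min AVC = $27. That is the shutdown price.
ATC = 768/Q + 77 - 20Q + 2Q^2. Setting dATC/dQ = −768/Q^2 − 20 + 4Q = 0 gives Q = 8 (since 4·8^3 − 20·8^2 = 768).
min ATC = 768/8 + 77 − 20·8 + 2·8^2 = $141. That is the break-even price.
For $27 ≤ P < $141 the firm produces at a loss; below $27 it shuts down.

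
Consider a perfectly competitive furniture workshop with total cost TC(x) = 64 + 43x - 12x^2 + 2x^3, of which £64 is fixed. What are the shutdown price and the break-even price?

Shutdown price = min AVC. AVC = 43 - 12x + 2x^2, with vertex at x = 3 and minimum £25.
ATC = 64/x + 43 - 12x + 2x^2. Setting dATC/dx = −64/x^2 − 12 + 4x = 0 gives x = 4 (since 4·4^3 − 12·4^2 = 64).
min ATC = 64/4 + 43 − 12·4 + 2·4^2 = £43. That is the break-even price.
Between these two prices the firm operates at a loss; above £43 it earns a profit.

Shutdown price = £25; break-even price = £43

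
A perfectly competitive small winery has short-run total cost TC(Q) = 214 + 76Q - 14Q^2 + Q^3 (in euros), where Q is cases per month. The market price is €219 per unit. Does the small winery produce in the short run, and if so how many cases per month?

Strip out fixed cost: VC = 76Q - 14Q^2 + Q^3. Then AVC = 76 - 14Q + Q^2 and MC = 76 - 28Q + 3Q^2.
AVC hits its minimum where MC = AVC, at Q = 7, giving min AVC = 76 - 14·7 + 7^2 = €27.
P = €219 exceeds min AVC = €27, so the firm stays open.
Solving P = MC: -143 - 28Q + 3Q^2 = 0 ⇒ Q = -11/3 or 13. On the upward-sloping branch, Q* = 13.
Check: AVC at Q = 13 is €63 ≤ P, so revenue covers variable cost.
Profit = P·Q − TC = 219·13 − 1033 = €1814.

Produce at Q = 13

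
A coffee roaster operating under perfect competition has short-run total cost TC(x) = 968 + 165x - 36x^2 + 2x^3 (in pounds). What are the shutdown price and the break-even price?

Shutdown price = £3; break-even price = £99

AVC = 165 - 36x + 2x^2; minimized at x = 9, giving min AVC = £3. That is the shutdown price.
ATC = 968/x + 165 - 36x + 2x^2. Setting dATC/dx = −968/x^2 − 36 + 4x = 0 gives x = 11 (since 4·11^3 − 36·11^2 = 968).
min ATC = 968/11 + 165 − 36·11 + 2·11^2 = £99. That is the break-even price.
Between these two prices the firm operates at a loss; above £99 it earns a profit.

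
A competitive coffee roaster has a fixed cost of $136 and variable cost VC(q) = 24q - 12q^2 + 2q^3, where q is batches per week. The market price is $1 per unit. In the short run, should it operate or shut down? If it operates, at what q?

From TC, MC = TC'(q) = 24 - 24q + 6q^2 and AVC = VC/q = 24 - 12q + 2q^2.
AVC is minimized where dAVC/dq = -12 + 4q = 0, at q = 3; min AVC = 24 - 12·3 + 2·3^2 = $6.
Since P = $1 < min AVC = $6, price fails to cover variable cost at any output.
The firm minimizes its loss by shutting down and losing only its fixed cost of $136.

Shut down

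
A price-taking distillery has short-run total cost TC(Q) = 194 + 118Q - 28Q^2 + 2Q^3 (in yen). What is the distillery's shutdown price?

¥20 per unit

The firm shuts down when price falls below the minimum of average variable cost. AVC = VC/Q = 118 - 28Q + 2Q^2.
dAVC/dQ = -28 + 4Q = 0 gives Q = 7. min AVC = 118 - 28·7 + 2·7^2 = 20.
So the shutdown price is ¥20.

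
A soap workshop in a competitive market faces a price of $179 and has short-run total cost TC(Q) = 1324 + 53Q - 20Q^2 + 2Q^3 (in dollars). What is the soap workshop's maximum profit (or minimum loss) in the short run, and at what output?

AVC = 53 - 20Q + 2Q^2 has its minimum $3 at Q = 5; price $179 clears that bar, so the firm operates.
With MC = 53 - 40Q + 6Q^2, P = MC on the upward-sloping part at Q* = 9.
TR = 179·9 = 1611. TC = 1324 + 315 = 1639. Profit = 1611 − 1639 = -$28.
Shutting down would mean losing the fixed cost of $1324, so operating at a loss of $28 is better by $1296.

Profit = -$28 at Q = 9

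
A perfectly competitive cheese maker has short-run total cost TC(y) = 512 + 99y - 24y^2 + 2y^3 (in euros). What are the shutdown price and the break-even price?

AVC = 99 - 24y + 2y^2; minimized at y = 6, giving min AVC = €27. That is the shutdown price.
ATC = 512/y + 99 - 24y + 2y^2. Setting dATC/dy = −512/y^2 − 24 + 4y = 0 gives y = 8 (since 4·8^3 − 24·8^2 = 512).
min ATC = 512/8 + 99 − 24·8 + 2·8^2 = €99. That is the break-even price.
For €27 ≤ P < €99 the firm produces at a loss; below €27 it shuts down.

Shutdown price = €27; break-even price = €99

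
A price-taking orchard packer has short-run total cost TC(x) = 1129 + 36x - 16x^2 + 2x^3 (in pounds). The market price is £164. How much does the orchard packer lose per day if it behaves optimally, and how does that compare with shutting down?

Profit = -£105 at x = 8

AVC = 36 - 16x + 2x^2; min AVC = £4 at x = 4. Since P = £164 ≥ min AVC, the firm produces.
MC = 36 - 32x + 6x^2. Setting P = MC and taking the root on the rising branch gives x* = 8.
TR = 164·8 = 1312. TC = 1129 + 288 = 1417. Profit = 1312 − 1417 = -£105.
By producing, the firm covers all variable cost plus £1024 of fixed cost; shutting down would lose the full £1129.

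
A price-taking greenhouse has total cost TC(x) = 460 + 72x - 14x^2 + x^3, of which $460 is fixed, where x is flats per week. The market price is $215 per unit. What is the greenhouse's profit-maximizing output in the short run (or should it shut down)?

From TC, MC = TC'(x) = 72 - 28x + 3x^2 and AVC = VC/x = 72 - 14x + x^2.
The AVC parabola has its vertex at x = 14/2 = 7, where AVC = 72 - 14·7 + 7^2 = $23.
Since P = $215 ≥ min AVC = $23, price covers variable cost and the firm should produce.
Set P = MC: 215 = 72 - 28x + 3x^2 → -143 - 28x + 3x^2 = 0. The roots are x = -11/3 and x = 13; the profit-maximizing output is on the rising part of MC, so x* = 13.
Check: AVC at x = 13 is $59 ≤ P, so revenue covers variable cost.
Profit = P·x − TC = 215·13 − 1227 = $1568.

Produce at x = 13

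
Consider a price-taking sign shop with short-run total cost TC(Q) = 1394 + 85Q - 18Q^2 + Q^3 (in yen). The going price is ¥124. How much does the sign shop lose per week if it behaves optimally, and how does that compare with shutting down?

AVC = 85 - 18Q + Q^2 has its minimum ¥4 at Q = 9; price ¥124 clears that bar, so the firm operates.
MC = 85 - 36Q + 3Q^2. Setting P = MC and taking the root on the rising branch gives Q* = 13.
TR = 124·13 = 1612. TC = 1394 + 260 = 1654. Profit = 1612 − 1654 = -¥42.
Shutting down would mean losing the fixed cost of ¥1394, so operating at a loss of ¥42 is better by ¥1352.

Profit = -¥42 at Q = 13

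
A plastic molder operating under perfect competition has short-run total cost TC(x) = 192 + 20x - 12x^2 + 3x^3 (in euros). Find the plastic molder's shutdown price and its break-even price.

Shutdown price = €8; break-even price = €68

AVC = 20 - 12x + 3x^2; minimized at x = 2, giving min AVC = €8. That is the shutdown price.
ATC = 192/x + 20 - 12x + 3x^2. Setting dATC/dx = −192/x^2 − 12 + 6x = 0 gives x = 4 (since 6·4^3 − 12·4^2 = 192).
min ATC = 192/4 + 20 − 12·4 + 3·4^2 = €68. That is the break-even price.
For €8 ≤ P < €68 the firm produces at a loss; below €8 it shuts down.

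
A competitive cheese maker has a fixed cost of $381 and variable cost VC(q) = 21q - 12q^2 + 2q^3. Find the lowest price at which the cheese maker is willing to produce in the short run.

$3 per unit

Short-run supply begins at min AVC. From VC = 21q - 12q^2 + 2q^3, AVC = 21 - 12q + 2q^2.
At the minimum of AVC, MC = AVC. MC = 21 - 24q + 6q^2; setting MC = AVC gives 4q^2 - 12q = 0, so q = 3. min AVC = 3.
The firm shuts down for any P below $3.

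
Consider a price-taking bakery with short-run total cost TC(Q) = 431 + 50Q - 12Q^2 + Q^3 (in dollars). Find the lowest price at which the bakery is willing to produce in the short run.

The firm shuts down when price falls below the minimum of average variable cost. AVC = VC/Q = 50 - 12Q + Q^2.
dAVC/dQ = -12 + 2Q = 0 gives Q = 6. min AVC = 50 - 12·6 + 6^2 = 14.
So the shutdown price is $14.

$14 per unit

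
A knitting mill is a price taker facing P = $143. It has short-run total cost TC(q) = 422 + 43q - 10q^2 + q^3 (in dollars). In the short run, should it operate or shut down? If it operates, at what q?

From TC, MC = TC'(q) = 43 - 20q + 3q^2 and AVC = VC/q = 43 - 10q + q^2.
The AVC parabola has its vertex at q = 10/2 = 5, where AVC = 43 - 10·5 + 5^2 = $18.
P = $143 exceeds min AVC = $18, so the firm stays open.
Set P = MC: 143 = 43 - 20q + 3q^2 → -100 - 20q + 3q^2 = 0. The roots are q = -10/3 and q = 10; the profit-maximizing output is on the rising part of MC, so q* = 10.
Check: AVC at q = 10 is $43 ≤ P, so revenue covers variable cost.
Profit = P·q − TC = 143·10 − 852 = $578.

Produce at q = 10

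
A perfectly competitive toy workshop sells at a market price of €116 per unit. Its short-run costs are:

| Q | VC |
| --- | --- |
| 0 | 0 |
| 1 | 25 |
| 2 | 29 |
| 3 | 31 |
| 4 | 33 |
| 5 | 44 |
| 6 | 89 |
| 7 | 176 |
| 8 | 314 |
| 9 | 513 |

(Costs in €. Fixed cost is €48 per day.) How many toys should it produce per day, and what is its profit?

Q = 7; profit = €588

Profit at each row (π = 116Q − TC): Q=0: -48; Q=1: 43; Q=2: 155; Q=3: 269; Q=4: 383; Q=5: 488; Q=6: 559; Q=7: 588; Q=8: 566; Q=9: 483.
Profit is maximized at Q = 7. AVC there is 176/7 = €25.14 ≤ P, so producing beats shutting down (which would give -€48).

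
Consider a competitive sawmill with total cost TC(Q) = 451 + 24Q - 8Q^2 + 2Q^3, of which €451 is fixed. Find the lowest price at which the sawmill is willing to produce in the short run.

The shutdown price is the minimum of AVC. VC = 24Q - 8Q^2 + 2Q^3, so AVC = 24 - 8Q + 2Q^2.
At the minimum of AVC, MC = AVC. MC = 24 - 16Q + 6Q^2; setting MC = AVC gives 4Q^2 - 8Q = 0, so Q = 2. min AVC = 16.
The firm shuts down for any P below €16.

€16 per unit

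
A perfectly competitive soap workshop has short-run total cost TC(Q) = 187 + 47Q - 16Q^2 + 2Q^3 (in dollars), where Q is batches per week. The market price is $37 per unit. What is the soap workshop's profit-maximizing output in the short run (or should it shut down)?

Variable cost is VC = 47Q - 16Q^2 + 2Q^3, so AVC = VC/Q = 47 - 16Q + 2Q^2 and MC = dTC/dQ = 47 - 32Q + 6Q^2.
The AVC parabola has its vertex at Q = 16/4 = 4, where AVC = 47 - 16·4 + 2·4^2 = $15.
Because $37 ≥ $15, revenue can cover variable cost; the firm operates.
P = MC gives 10 - 32Q + 6Q^2 = 0, with roots 1/3 and 5. Take the larger (rising MC): Q* = 5.
Check: AVC at Q = 5 is $17 ≤ P, so revenue covers variable cost.
Profit = P·Q − TC = 37·5 − 272 = -$87, a loss, but smaller than the $187 fixed cost the firm would lose by shutting down.

Produce at Q = 5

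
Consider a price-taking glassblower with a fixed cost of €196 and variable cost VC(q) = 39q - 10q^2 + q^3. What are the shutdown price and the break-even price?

AVC = 39 - 10q + q^2; minimized at q = 5, giving min AVC = €14. That is the shutdown price.
ATC = 196/q + 39 - 10q + q^2. Setting dATC/dq = −196/q^2 − 10 + 2q = 0 gives q = 7 (since 2·7^3 − 10·7^2 = 196).
min ATC = 196/7 + 39 − 10·7 + 7^2 = €46. That is the break-even price.
For €14 ≤ P < €46 the firm produces at a loss; below €14 it shuts down.

Shutdown price = €14; break-even price = €46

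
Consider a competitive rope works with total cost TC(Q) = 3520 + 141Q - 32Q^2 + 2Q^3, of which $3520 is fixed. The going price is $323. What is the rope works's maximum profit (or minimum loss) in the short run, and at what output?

AVC = 141 - 32Q + 2Q^2 has its minimum $13 at Q = 8; price $323 clears that bar, so the firm operates.
With MC = 141 - 64Q + 6Q^2, P = MC on the upward-sloping part at Q* = 13.
TR = 323·13 = 4199. TC = 3520 + 819 = 4339. Profit = 4199 − 4339 = -$140.
Shutting down would mean losing the fixed cost of $3520, so operating at a loss of $140 is better by $3380.

Profit = -$140 at Q = 13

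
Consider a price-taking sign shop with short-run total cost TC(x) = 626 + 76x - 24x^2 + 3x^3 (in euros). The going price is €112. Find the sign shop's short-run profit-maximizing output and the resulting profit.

Profit = -€194 at x = 6

AVC = 76 - 24x + 3x^2 has its minimum €28 at x = 4; price €112 clears that bar, so the firm operates.
With MC = 76 - 48x + 9x^2, P = MC on the upward-sloping part at x* = 6.
TR = 112·6 = 672. TC = 626 + 240 = 866. Profit = 672 − 866 = -€194.
By producing, the firm covers all variable cost plus €432 of fixed cost; shutting down would lose the full €626.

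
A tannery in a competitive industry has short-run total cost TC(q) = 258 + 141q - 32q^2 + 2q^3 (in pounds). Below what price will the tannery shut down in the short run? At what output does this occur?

Short-run supply begins at min AVC. From VC = 141q - 32q^2 + 2q^3, AVC = 141 - 32q + 2q^2.
At the minimum of AVC, MC = AVC. MC = 141 - 64q + 6q^2; setting MC = AVC gives 4q^2 - 32q = 0, so q = 8. min AVC = 13.
For P < £13 the firm produces nothing.

£13 per unit, at q = 8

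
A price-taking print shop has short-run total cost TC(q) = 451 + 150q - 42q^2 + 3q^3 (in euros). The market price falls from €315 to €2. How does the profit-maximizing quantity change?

Output falls from 11 to 0 (the firm shuts down)

MC = 150 - 84q + 9q^2; the shutdown threshold is min AVC = €3 (at q = 7).
At P = €315 ≥ min AVC, set P = MC on the rising branch: q = 11.
At P = €2 < min AVC = €3, price no longer covers variable cost at any output, so the firm shuts down: q = 0.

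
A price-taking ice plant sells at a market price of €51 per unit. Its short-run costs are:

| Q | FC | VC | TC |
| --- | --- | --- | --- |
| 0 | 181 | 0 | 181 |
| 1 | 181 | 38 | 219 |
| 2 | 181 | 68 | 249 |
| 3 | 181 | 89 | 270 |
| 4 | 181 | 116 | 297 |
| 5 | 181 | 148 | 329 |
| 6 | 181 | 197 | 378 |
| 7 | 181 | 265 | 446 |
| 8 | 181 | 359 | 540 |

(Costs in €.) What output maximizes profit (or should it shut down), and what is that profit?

Q = 6; profit = -€72

Profit at each row (π = 51Q − TC): Q=0: -181; Q=1: -168; Q=2: -147; Q=3: -117; Q=4: -93; Q=5: -74; Q=6: -72; Q=7: -89; Q=8: -132.
Profit is maximized at Q = 6. AVC there is 197/6 = €32.83 ≤ P, so producing beats shutting down (which would give -€181).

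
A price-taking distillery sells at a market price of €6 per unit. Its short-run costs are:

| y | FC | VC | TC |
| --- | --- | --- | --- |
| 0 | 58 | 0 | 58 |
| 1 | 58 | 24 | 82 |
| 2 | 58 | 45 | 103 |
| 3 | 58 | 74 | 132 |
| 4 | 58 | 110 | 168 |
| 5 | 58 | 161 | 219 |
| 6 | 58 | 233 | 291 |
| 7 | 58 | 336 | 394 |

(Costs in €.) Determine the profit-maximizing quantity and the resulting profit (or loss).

y = 0 (shut down); profit = -€58

Compute π = P·y − TC at each output: y=0: -58; y=1: -76; y=2: -91; y=3: -114; y=4: -144; y=5: -189; y=6: -255; y=7: -352.
Profit is highest at y = 0. Equivalently, the lowest AVC in the table is 45/2 ≈ €22.50 at y = 2, and P = €6 falls below it — price never covers variable cost, so the firm shuts down and loses only its fixed cost.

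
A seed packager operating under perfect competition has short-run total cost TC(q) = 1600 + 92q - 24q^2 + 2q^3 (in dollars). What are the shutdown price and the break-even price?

Shutdown price = $20; break-even price = $212

AVC = 92 - 24q + 2q^2; minimized at q = 6, giving min AVC = $20. That is the shutdown price.
ATC = 1600/q + 92 - 24q + 2q^2. Setting dATC/dq = −1600/q^2 − 24 + 4q = 0 gives q = 10 (since 4·10^3 − 24·10^2 = 1600).
min ATC = 1600/10 + 92 − 24·10 + 2·10^2 = $212. That is the break-even price.
For $20 ≤ P < $212 the firm produces at a loss; below $20 it shuts down.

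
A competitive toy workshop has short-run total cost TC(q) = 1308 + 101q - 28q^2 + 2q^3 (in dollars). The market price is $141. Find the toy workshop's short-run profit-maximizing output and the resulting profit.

Profit = -$108 at q = 10

AVC = 101 - 28q + 2q^2 has its minimum $3 at q = 7; price $141 clears that bar, so the firm operates.
With MC = 101 - 56q + 6q^2, P = MC on the upward-sloping part at q* = 10.
TR = 141·10 = 1410. TC = 1308 + 210 = 1518. Profit = 1410 − 1518 = -$108.
That loss of $108 beats the $1308 the firm would lose by shutting down; producing recovers $1200 of fixed cost.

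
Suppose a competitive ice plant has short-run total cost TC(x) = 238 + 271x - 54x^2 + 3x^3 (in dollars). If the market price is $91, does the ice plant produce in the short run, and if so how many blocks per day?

From TC, MC = TC'(x) = 271 - 108x + 9x^2 and AVC = VC/x = 271 - 54x + 3x^2.
The AVC parabola has its vertex at x = 54/6 = 9, where AVC = 271 - 54·9 + 3·9^2 = $28.
Because $91 ≥ $28, revenue can cover variable cost; the firm operates.
Set P = MC: 91 = 271 - 108x + 9x^2 → 180 - 108x + 9x^2 = 0. The roots are x = 2 and x = 10; the profit-maximizing output is on the rising part of MC, so x* = 10.
Check: AVC at x = 10 is $31 ≤ P, so revenue covers variable cost.
Profit = P·x − TC = 91·10 − 548 = $362.

Produce at x = 10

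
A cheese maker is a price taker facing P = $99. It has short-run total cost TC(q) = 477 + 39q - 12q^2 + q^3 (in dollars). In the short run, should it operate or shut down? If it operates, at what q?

From TC, MC = TC'(q) = 39 - 24q + 3q^2 and AVC = VC/q = 39 - 12q + q^2.
The AVC parabola has its vertex at q = 12/2 = 6, where AVC = 39 - 12·6 + 6^2 = $3.
Since P = $99 ≥ min AVC = $3, price covers variable cost and the firm should produce.
P = MC gives -60 - 24q + 3q^2 = 0, with roots -2 and 10. Take the larger (rising MC): q* = 10.
Check: AVC at q = 10 is $19 ≤ P, so revenue covers variable cost.
Profit = P·q − TC = 99·10 − 667 = $323.

Produce at q = 10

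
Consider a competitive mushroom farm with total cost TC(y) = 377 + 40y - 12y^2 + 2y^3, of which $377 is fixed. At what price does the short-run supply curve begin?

The shutdown price is the minimum of AVC. VC = 40y - 12y^2 + 2y^3, so AVC = 40 - 12y + 2y^2.
At the minimum of AVC, MC = AVC. MC = 40 - 24y + 6y^2; setting MC = AVC gives 4y^2 - 12y = 0, so y = 3. min AVC = 22.
The firm shuts down for any P below $22.

$22 per unit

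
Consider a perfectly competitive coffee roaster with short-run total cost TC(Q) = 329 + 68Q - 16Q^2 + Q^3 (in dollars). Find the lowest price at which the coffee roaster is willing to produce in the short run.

$4 per unit

Short-run supply begins at min AVC. From VC = 68Q - 16Q^2 + Q^3, AVC = 68 - 16Q + Q^2.
At the minimum of AVC, MC = AVC. MC = 68 - 32Q + 3Q^2; setting MC = AVC gives 2Q^2 - 16Q = 0, so Q = 8. min AVC = 4.
For P < $4 the firm produces nothing.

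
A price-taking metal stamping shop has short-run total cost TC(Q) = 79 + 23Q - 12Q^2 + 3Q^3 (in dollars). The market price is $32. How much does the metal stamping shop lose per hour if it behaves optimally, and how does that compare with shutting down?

Profit = -$25 at Q = 3

AVC = 23 - 12Q + 3Q^2 has its minimum $11 at Q = 2; price $32 clears that bar, so the firm operates.
With MC = 23 - 24Q + 9Q^2, P = MC on the upward-sloping part at Q* = 3.
TR = 32·3 = 96. TC = 79 + 42 = 121. Profit = 96 − 121 = -$25.
By producing, the firm covers all variable cost plus $54 of fixed cost; shutting down would lose the full $79.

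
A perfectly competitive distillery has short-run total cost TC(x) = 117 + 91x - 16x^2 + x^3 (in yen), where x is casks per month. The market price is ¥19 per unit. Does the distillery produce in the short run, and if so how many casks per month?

Strip out fixed cost: VC = 91x - 16x^2 + x^3. Then AVC = 91 - 16x + x^2 and MC = 91 - 32x + 3x^2.
AVC is minimized where dAVC/dx = -16 + 2x = 0, at x = 8; min AVC = 91 - 16·8 + 8^2 = ¥27.
Since P = ¥19 < min AVC = ¥27, price fails to cover variable cost at any output.
Best response: produce nothing and absorb the ¥117 fixed cost.

Shut down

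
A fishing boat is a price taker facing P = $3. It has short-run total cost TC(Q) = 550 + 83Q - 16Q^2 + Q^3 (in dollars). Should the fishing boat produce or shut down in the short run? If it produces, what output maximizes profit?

Strip out fixed cost: VC = 83Q - 16Q^2 + Q^3. Then AVC = 83 - 16Q + Q^2 and MC = 83 - 32Q + 3Q^2.
AVC is minimized where dAVC/dQ = -16 + 2Q = 0, at Q = 8; min AVC = 83 - 16·8 + 8^2 = $19.
Since P = $3 < min AVC = $19, price fails to cover variable cost at any output.
The firm minimizes its loss by shutting down and losing only its fixed cost of $550.

Shut down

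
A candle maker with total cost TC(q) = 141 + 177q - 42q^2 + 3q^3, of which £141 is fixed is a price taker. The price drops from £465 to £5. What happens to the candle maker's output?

MC = 177 - 84q + 9q^2; the shutdown threshold is min AVC = £30 (at q = 7).
At P = £465 ≥ min AVC, set P = MC on the rising branch: q = 12.
At P = £5 < min AVC = £30, price no longer covers variable cost at any output, so the firm shuts down: q = 0.

Output falls from 12 to 0 (the firm shuts down)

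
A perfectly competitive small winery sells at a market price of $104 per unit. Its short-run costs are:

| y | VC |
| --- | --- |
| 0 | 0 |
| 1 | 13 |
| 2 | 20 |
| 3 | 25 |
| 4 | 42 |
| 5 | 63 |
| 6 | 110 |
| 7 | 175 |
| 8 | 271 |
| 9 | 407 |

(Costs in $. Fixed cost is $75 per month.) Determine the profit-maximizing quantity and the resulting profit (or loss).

y = 8; profit = $486

Compute π = P·y − TC at each output: y=0: -75; y=1: 16; y=2: 113; y=3: 212; y=4: 299; y=5: 382; y=6: 439; y=7: 478; y=8: 486; y=9: 454.
Profit is maximized at y = 8. AVC there is 271/8 = $33.88 ≤ P, so producing beats shutting down (which would give -$75).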